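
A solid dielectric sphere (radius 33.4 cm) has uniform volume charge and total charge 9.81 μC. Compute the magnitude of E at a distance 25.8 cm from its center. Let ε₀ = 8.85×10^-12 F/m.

Take a concentric spherical Gaussian surface of radius r = 25.8 cm (r < R).
Only the charge within r is enclosed: Q_enc = Q·(r/R)³ = (9.81 μC)·(25.8 cm/33.4 cm)³ = 4.522×10^-6 C.
By Gauss's law, ∮E·dA = E·4πr² = Q_enc/ε₀.
E = |Q_enc|/(4πε₀r²) = (4.522×10^-6)/(4π·8.85×10^-12·(0.258)²) = 6.11e5 N/C.

|E| ≈ 6.11e5 N/C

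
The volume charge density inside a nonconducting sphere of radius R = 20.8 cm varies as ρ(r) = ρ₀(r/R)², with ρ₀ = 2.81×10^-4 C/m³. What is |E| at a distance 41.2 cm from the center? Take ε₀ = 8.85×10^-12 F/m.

Use a concentric Gaussian sphere at r = 41.2 cm (r > R, all charge enclosed).
Q_enc = 4π ∫₀^R ρ₀(r'/R)^2 r'² dr' = 4πρ₀R³/5 = 6.355×10^-6 C.
By Gauss's law, ∮E·dA = E·4πr² = Q_enc/ε₀.
E = |Q_enc|/(4πε₀r²) = (6.355×10^-6)/(4π·8.85×10^-12·(0.412)²) = 3.37×10^5 N/C.

E = 3.37e5 N/C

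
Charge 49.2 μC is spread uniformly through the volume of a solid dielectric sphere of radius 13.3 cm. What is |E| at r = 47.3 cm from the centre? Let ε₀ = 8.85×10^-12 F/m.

|E| = 1.98×10^6 V/m

Take a concentric spherical Gaussian surface of radius r = 47.3 cm (r > R, so the entire charge is enclosed).
Q_enc = 49.2 μC = 4.92e-5 C.
Gauss's law: E·4πr² = Q_enc/ε₀.
E = |Q_enc|/(4πε₀r²) = (4.92×10^-5)/(4π·8.85×10^-12·(0.473)²) = 1.98×10^6 N/C.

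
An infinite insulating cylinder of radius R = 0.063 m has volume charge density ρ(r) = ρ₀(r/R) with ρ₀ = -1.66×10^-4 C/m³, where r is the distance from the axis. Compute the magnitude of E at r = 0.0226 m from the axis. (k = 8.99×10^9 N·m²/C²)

|E| = 5.07×10^4 N/C

Coaxial Gaussian cylinder, radius r = 0.0226 m, length L (r < R).
λ_enc = ∫₀^r ρ(r')·2πr' dr' = (2πρ₀/R)·r^3/3 = -6.37e-8 C/m.
Gauss's law: E·2πrL = λ_enc L/ε₀.
E = 2k|λ_enc|/r = 2(8.99×10^9)(6.37×10^-8)/(0.0226) = 5.07×10^4 N/C.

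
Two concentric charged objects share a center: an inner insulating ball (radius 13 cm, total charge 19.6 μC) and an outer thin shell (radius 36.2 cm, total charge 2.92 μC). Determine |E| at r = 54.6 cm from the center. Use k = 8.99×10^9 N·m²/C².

E = 6.79×10^5 V/m

Take a concentric spherical Gaussian surface of radius r = 54.6 cm (r > 36.2 cm, enclosing both).
Q_enc = (19.6 μC) + (2.92 μC) = 2.252e-5 C.
Gauss's law: E·4πr² = Q_enc/ε₀.
E = k|Q_enc|/r² = (8.99×10^9)(2.252e-5)/(0.546)² = 6.79×10^5 N/C.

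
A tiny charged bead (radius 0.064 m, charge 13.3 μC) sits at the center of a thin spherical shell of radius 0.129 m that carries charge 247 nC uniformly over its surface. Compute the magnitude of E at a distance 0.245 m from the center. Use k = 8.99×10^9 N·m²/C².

Use a concentric Gaussian sphere at r = 0.245 m (r > 0.129 m, enclosing both).
Q_enc = (13.3 μC) + (247 nC) = 1.355×10^-5 C.
Gauss's law: E·4πr² = Q_enc/ε₀.
E = k|Q_enc|/r² = (8.99×10^9)(1.355e-5)/(0.245)² = 2.03×10^6 N/C.

|E| = 2.03×10^6 V/m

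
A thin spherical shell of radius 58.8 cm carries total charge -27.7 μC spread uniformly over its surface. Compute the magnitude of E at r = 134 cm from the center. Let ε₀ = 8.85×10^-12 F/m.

Take a concentric spherical Gaussian surface of radius r = 134 cm (r > 58.8 cm).
The entire shell is enclosed: Q_enc = -2.77×10^-5 C.
By Gauss's law, ∮E·dA = E·4πr² = Q_enc/ε₀.
E = |Q_enc|/(4πε₀r²) = (2.77e-5)/(4π·8.85×10^-12·(1.34)²) = 1.39×10^5 N/C.

|E| = 1.39×10^5 N/C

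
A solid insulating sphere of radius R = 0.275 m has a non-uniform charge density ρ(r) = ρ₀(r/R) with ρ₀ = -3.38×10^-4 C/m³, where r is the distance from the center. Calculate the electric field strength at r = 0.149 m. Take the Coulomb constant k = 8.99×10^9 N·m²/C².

7.71×10^5 N/C

Take a concentric spherical Gaussian surface of radius r = 0.149 m (r < R).
Q_enc = ∫₀^r ρ(r')·4πr'² dr' = (4πρ₀/R) ∫₀^r r'^3 dr' = 4πρ₀ r^4/(4·R) = -1.903×10^-6 C.
Since E is radial and uniform over the Gaussian sphere, Φ = E·4πr² = Q_enc/ε₀.
E = k|Q_enc|/r² = (8.99×10^9)(1.903×10^-6)/(0.149)² = 7.71×10^5 N/C.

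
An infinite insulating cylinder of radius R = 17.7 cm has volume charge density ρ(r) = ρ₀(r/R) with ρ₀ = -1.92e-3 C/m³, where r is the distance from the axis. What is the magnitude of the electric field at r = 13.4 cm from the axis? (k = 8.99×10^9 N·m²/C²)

|E| ≈ 7.33e6 V/m

Choose a coaxial cylinder of radius r = 13.4 cm (arbitrary length L) as the Gaussian surface (r < R).
Integrating ρ over the cross-section to radius r: λ_enc = (2πρ₀/R) ∫₀^r r'^2 dr' = 2πρ₀ r^3/(3·R) = -5.466×10^-5 C/m.
Applying ∮E·dA = Q_enc/ε₀ with the end caps contributing no flux:
E = 2k|λ_enc|/r = 2(8.99×10^9)(5.466×10^-5)/(0.134) = 7.33×10^6 N/C.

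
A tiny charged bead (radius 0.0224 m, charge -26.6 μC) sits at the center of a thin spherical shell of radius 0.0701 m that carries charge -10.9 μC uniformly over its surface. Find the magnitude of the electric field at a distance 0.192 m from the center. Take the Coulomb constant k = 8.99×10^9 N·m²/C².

Take a concentric spherical Gaussian surface of radius r = 0.192 m (r > 0.0701 m, enclosing both).
Q_enc = (-26.6 μC) + (-10.9 μC) = -3.75×10^-5 C.
Applying ∮E·dA = Q_enc/ε₀ with Φ = E(4πr²):
E = k|Q_enc|/r² = (8.99×10^9)(3.75×10^-5)/(0.192)² = 9.15×10^6 N/C.

|E| = 9.15×10^6 N/C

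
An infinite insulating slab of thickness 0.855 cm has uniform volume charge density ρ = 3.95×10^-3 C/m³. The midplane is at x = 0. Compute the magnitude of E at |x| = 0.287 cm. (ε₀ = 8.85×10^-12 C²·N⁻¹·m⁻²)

By symmetry E is perpendicular to the slab. A Gaussian pillbox from −0.287 cm to +0.287 cm (face area A) lies entirely within the slab.
Q_enc = ρ·(2x)·A and flux = 2EA, so 2EA = 2ρxA/ε₀ ⇒ E = |ρ|x/ε₀.
E = (3.95e-3)(0.00287)/(8.85×10^-12) = 1.28×10^6 N/C.

|E| = 1.28e6 V/m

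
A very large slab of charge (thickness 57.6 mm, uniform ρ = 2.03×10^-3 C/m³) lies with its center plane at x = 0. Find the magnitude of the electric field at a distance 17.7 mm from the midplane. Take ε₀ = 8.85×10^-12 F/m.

By symmetry E is perpendicular to the slab. A Gaussian pillbox from −17.7 mm to +17.7 mm (face area A) lies entirely within the slab.
Q_enc = ρ·(2x)·A and flux = 2EA, so 2EA = 2ρxA/ε₀ ⇒ E = |ρ|x/ε₀.
E = (2.03×10^-3)(0.0177)/(8.85×10^-12) = 4.06×10^6 N/C.

|E| ≈ 4.06×10^6 V/m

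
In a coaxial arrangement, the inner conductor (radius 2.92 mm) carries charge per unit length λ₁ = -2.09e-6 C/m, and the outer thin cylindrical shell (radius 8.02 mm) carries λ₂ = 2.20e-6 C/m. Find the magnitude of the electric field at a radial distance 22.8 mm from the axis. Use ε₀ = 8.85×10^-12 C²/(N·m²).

8.68e4 N/C

By cylindrical symmetry E is radial; use a coaxial Gaussian cylinder of radius 22.8 mm and length L (r > 8.02 mm, enclosing both).
λ_enc = λ₁ + λ₂ = (-2.09e-6) + (2.20×10^-6) = 1.10×10^-7 C/m.
Gauss's law: E·2πrL = λ_enc L/ε₀.
E = |λ_enc|/(2πε₀r) = (1.10×10^-7)/(2π·8.85×10^-12·0.0228) = 8.68×10^4 N/C.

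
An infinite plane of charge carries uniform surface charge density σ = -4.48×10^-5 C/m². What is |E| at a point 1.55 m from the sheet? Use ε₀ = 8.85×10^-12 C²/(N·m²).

The symmetry is planar: E is normal to the sheet and the same magnitude on both sides. Take a pillbox straddling the sheet with end-cap area A.
Only the two end caps contribute flux: Φ = 2EA. With Q_enc = σA, Gauss's law gives E = |σ|/(2ε₀).
E = |σ|/(2ε₀) = (4.48e-5)/(2·8.85×10^-12) = 2.53×10^6 N/C.

E ≈ 2.53×10^6 N/C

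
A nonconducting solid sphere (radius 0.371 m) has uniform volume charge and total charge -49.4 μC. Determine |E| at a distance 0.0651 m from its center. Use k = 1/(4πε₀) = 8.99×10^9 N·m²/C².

5.66×10^5 V/m

By spherical symmetry E is radial; choose a Gaussian sphere of radius r = 0.0651 m (r < R).
For a uniform sphere the enclosed fraction is (r/R)³, so Q_enc = (-49.4 μC)(0.0651/0.371)³ = -2.669e-7 C.
By Gauss's law, ∮E·dA = E·4πr² = Q_enc/ε₀.
E = k|Q_enc|/r² = (8.99×10^9)(2.669×10^-7)/(0.0651)² = 5.66×10^5 N/C.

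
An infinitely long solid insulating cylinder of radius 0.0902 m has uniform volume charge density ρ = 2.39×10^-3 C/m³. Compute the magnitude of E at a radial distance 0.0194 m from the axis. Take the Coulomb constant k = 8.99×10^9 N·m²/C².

Coaxial Gaussian cylinder, radius r = 0.0194 m, length L (r < R).
Enclosed charge per unit length: λ_enc = ρ·πr² = (2.39×10^-3)π(0.0194)² = 2.826×10^-6 C/m.
By Gauss's law (flux through the curved wall only), E·2πrL = λ_enc L/ε₀.
E = 2k|λ_enc|/r = 2(8.99×10^9)(2.826×10^-6)/(0.0194) = 2.62e6 N/C.

E ≈ 2.62×10^6 N/C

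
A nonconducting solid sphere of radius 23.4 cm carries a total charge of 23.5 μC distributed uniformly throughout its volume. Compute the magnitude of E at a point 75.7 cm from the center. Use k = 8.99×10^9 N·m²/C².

|E| = 3.69×10^5 N/C

Take a concentric spherical Gaussian surface of radius r = 75.7 cm (r > R, so the entire charge is enclosed).
Q_enc = 23.5 μC = 2.35×10^-5 C.
Gauss's law: E·4πr² = Q_enc/ε₀.
E = k|Q_enc|/r² = (8.99×10^9)(2.35e-5)/(0.757)² = 3.69×10^5 N/C.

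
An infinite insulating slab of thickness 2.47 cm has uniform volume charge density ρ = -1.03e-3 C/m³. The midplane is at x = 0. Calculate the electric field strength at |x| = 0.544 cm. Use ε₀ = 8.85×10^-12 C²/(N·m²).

E = 6.33e5 N/C

By symmetry E is perpendicular to the slab. A Gaussian pillbox from −0.544 cm to +0.544 cm (face area A) lies entirely within the slab.
Q_enc = ρ·(2x)·A and flux = 2EA, so 2EA = 2ρxA/ε₀ ⇒ E = |ρ|x/ε₀.
E = (1.03e-3)(0.00544)/(8.85×10^-12) = 6.33×10^5 N/C.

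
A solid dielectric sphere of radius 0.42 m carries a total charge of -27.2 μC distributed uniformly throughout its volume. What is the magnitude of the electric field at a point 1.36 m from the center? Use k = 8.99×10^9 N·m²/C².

Symmetry ⇒ E = E(r) r̂. Gaussian sphere of radius r = 1.36 m (r > R, so the entire charge is enclosed).
Q_enc = -27.2 μC = -2.72e-5 C.
By Gauss's law, ∮E·dA = E·4πr² = Q_enc/ε₀.
E = k|Q_enc|/r² = (8.99×10^9)(2.72e-5)/(1.36)² = 1.32×10^5 N/C.

E = 1.32×10^5 N/C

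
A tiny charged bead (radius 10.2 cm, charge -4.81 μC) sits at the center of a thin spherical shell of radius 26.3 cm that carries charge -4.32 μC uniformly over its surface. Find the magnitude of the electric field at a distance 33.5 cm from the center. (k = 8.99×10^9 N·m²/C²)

By spherical symmetry E is radial; choose a Gaussian sphere of radius r = 33.5 cm (r > 26.3 cm, enclosing both).
Q_enc = (-4.81 μC) + (-4.32 μC) = -9.13×10^-6 C.
Applying ∮E·dA = Q_enc/ε₀ with Φ = E(4πr²):
E = k|Q_enc|/r² = (8.99×10^9)(9.13×10^-6)/(0.335)² = 7.31×10^5 N/C.

E = 7.31×10^5 N/C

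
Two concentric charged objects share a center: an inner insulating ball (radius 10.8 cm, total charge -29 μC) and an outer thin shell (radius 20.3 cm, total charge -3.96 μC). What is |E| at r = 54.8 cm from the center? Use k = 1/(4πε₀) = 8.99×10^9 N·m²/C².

Symmetry ⇒ E = E(r) r̂. Gaussian sphere of radius r = 54.8 cm (r > 20.3 cm, enclosing both).
Q_enc = (-29 μC) + (-3.96 μC) = -3.296×10^-5 C.
Gauss's law: E·4πr² = Q_enc/ε₀.
E = k|Q_enc|/r² = (8.99×10^9)(3.296e-5)/(0.548)² = 9.87×10^5 N/C.

9.87×10^5 N/C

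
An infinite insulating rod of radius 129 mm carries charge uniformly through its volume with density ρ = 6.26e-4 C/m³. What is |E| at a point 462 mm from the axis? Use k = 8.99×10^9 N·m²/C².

E = 1.27×10^6 N/C

Choose a coaxial cylinder of radius r = 462 mm (arbitrary length L) as the Gaussian surface (r > 129 mm, full cross-section enclosed).
λ_enc = ρ·πR² = (6.26×10^-4)π(0.129)² = 3.273×10^-5 C/m.
Gauss's law: E·2πrL = λ_enc L/ε₀.
E = 2k|λ_enc|/r = 2(8.99×10^9)(3.273×10^-5)/(0.462) = 1.27e6 N/C.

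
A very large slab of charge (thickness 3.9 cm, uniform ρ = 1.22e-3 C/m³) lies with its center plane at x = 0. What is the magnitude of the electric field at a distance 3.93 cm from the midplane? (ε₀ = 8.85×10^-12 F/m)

|E| ≈ 2.69e6 V/m

The point |x| = 3.93 cm lies outside the slab (half-thickness 0.0195 m). A symmetric pillbox spanning the full slab encloses Q_enc = ρ·d·A.
Flux = 2EA ⇒ E = |ρ|d/(2ε₀), independent of distance outside.
E = (1.22e-3)(0.039)/(2·8.85×10^-12) = 2.69×10^6 N/C.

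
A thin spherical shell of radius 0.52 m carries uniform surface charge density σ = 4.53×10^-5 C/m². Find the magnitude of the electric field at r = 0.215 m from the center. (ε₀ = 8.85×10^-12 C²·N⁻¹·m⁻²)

|E| = 0 V/m

By spherical symmetry E is radial; choose a Gaussian sphere of radius r = 0.215 m (inside the shell, r < 0.52 m).
No charge lies within this surface, so Q_enc = 0 and Gauss's law gives E·4πr² = 0 ⇒ E = 0.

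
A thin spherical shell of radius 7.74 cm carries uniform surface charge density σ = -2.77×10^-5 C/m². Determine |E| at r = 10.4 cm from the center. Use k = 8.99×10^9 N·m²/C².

Take a concentric spherical Gaussian surface of radius r = 10.4 cm (r > 7.74 cm).
The entire shell is enclosed: Q_enc = σ·4πR² = (-2.77e-5)·4π·(0.0774)² = -2.085e-6 C.
By Gauss's law, ∮E·dA = E·4πr² = Q_enc/ε₀.
E = k|Q_enc|/r² = (8.99×10^9)(2.085e-6)/(0.104)² = 1.73×10^6 N/C.

E = 1.73×10^6 N/C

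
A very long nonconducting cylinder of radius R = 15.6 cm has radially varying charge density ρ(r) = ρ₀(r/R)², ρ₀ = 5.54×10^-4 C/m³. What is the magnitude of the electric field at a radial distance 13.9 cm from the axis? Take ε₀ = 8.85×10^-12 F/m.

E ≈ 1.73×10^6 V/m

Coaxial Gaussian cylinder, radius r = 13.9 cm, length L (r < R).
λ_enc = ∫₀^r ρ(r')·2πr' dr' = (2πρ₀/R²)·r^4/4 = 1.335×10^-5 C/m.
Applying ∮E·dA = Q_enc/ε₀ with the end caps contributing no flux:
E = |λ_enc|/(2πε₀r) = (1.335×10^-5)/(2π·8.85×10^-12·0.139) = 1.73e6 N/C.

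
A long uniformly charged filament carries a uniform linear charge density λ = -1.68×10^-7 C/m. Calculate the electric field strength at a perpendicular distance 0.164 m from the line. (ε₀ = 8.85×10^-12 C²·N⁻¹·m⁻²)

1.84e4 N/C

Choose a coaxial cylinder of radius r = 0.164 m (arbitrary length L) as the Gaussian surface.
Q_enc = λL, so λ_enc = -1.68e-7 C/m.
Applying ∮E·dA = Q_enc/ε₀ with the end caps contributing no flux:
E = |λ_enc|/(2πε₀r) = (1.68×10^-7)/(2π·8.85×10^-12·0.164) = 1.84e4 N/C.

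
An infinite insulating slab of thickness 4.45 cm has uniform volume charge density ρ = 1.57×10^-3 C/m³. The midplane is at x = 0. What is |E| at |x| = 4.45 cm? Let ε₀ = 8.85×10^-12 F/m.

3.95e6 V/m

The point |x| = 4.45 cm lies outside the slab (half-thickness 0.02225 m). A symmetric pillbox spanning the full slab encloses Q_enc = ρ·d·A.
Flux = 2EA ⇒ E = |ρ|d/(2ε₀), independent of distance outside.
E = (1.57e-3)(0.0445)/(2·8.85×10^-12) = 3.95×10^6 N/C.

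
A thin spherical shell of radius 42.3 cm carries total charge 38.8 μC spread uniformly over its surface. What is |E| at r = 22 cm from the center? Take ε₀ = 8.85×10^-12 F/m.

Symmetry ⇒ E = E(r) r̂. Gaussian sphere of radius r = 22 cm (inside the shell, r < 42.3 cm).
No charge lies within this surface, so Q_enc = 0 and Gauss's law gives E·4πr² = 0 ⇒ E = 0.

E = 0 (no enclosed charge)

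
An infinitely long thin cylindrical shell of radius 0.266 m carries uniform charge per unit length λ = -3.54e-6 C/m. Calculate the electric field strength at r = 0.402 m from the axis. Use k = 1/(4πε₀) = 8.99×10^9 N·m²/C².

E ≈ 1.58×10^5 N/C

By cylindrical symmetry E is radial; use a coaxial Gaussian cylinder of radius 0.402 m and length L (r > 0.266 m).
The full line charge is enclosed: λ_enc = -3.54×10^-6 C/m.
Since E is radial and uniform over the curved surface, Φ = E·2πrL = Q_enc/ε₀ = λ_enc L/ε₀.
E = 2k|λ_enc|/r = 2(8.99×10^9)(3.54e-6)/(0.402) = 1.58×10^5 N/C.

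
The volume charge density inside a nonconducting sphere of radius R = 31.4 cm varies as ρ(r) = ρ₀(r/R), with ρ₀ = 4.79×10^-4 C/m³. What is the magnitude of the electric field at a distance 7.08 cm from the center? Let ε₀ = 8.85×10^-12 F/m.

By spherical symmetry E is radial; choose a Gaussian sphere of radius r = 7.08 cm (r < R).
Q_enc = ∫₀^r ρ(r')·4πr'² dr' = (4πρ₀/R) ∫₀^r r'^3 dr' = 4πρ₀ r^4/(4·R) = 1.204e-7 C.
Gauss's law: E·4πr² = Q_enc/ε₀.
E = |Q_enc|/(4πε₀r²) = (1.204×10^-7)/(4π·8.85×10^-12·(0.0708)²) = 2.16×10^5 N/C.

2.16×10^5 V/m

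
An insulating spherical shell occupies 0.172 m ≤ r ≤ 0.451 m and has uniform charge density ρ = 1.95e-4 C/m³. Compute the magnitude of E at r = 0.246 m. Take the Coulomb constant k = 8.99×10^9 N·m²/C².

Use a concentric Gaussian sphere at r = 0.246 m (within the shell material, 0.172 m < r < 0.451 m).
Enclosed charge is the volume from a to r: Q_enc = (4π/3)ρ(r³ − a³) = 8.004×10^-6 C.
Since E is radial and uniform over the Gaussian sphere, Φ = E·4πr² = Q_enc/ε₀.
E = k|Q_enc|/r² = (8.99×10^9)(8.004e-6)/(0.246)² = 1.19×10^6 N/C.

|E| ≈ 1.19e6 N/C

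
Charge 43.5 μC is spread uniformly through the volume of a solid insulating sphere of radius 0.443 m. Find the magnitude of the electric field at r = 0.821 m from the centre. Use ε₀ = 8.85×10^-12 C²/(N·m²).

Take a concentric spherical Gaussian surface of radius r = 0.821 m (r > R, so the entire charge is enclosed).
Q_enc = 43.5 μC = 4.35e-5 C.
Applying ∮E·dA = Q_enc/ε₀ with Φ = E(4πr²):
E = |Q_enc|/(4πε₀r²) = (4.35×10^-5)/(4π·8.85×10^-12·(0.821)²) = 5.80×10^5 N/C.

E = 5.80e5 V/m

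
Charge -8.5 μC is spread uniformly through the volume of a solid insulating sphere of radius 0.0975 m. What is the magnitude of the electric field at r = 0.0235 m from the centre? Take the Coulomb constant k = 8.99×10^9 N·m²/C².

Use a concentric Gaussian sphere at r = 0.0235 m (r < R).
For a uniform sphere the enclosed fraction is (r/R)³, so Q_enc = (-8.5 μC)(0.0235/0.0975)³ = -1.19×10^-7 C.
Gauss's law: E·4πr² = Q_enc/ε₀.
E = k|Q_enc|/r² = (8.99×10^9)(1.19×10^-7)/(0.0235)² = 1.94e6 N/C.

1.94×10^6 N/C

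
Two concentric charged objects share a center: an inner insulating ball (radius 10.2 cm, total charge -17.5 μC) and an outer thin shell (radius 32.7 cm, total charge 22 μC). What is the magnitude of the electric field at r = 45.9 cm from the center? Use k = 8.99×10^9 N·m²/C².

E ≈ 1.92×10^5 N/C

Use a concentric Gaussian sphere at r = 45.9 cm (r > 32.7 cm, enclosing both).
Q_enc = (-17.5 μC) + (22 μC) = 4.50×10^-6 C.
Gauss's law: E·4πr² = Q_enc/ε₀.
E = k|Q_enc|/r² = (8.99×10^9)(4.50e-6)/(0.459)² = 1.92×10^5 N/C.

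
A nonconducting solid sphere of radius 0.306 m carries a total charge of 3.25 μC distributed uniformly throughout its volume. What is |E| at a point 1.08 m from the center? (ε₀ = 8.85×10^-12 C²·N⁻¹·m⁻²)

E = 2.51×10^4 N/C

Use a concentric Gaussian sphere at r = 1.08 m (r > R, so the entire charge is enclosed).
Q_enc = 3.25 μC = 3.25e-6 C.
Since E is radial and uniform over the Gaussian sphere, Φ = E·4πr² = Q_enc/ε₀.
E = |Q_enc|/(4πε₀r²) = (3.25×10^-6)/(4π·8.85×10^-12·(1.08)²) = 2.51e4 N/C.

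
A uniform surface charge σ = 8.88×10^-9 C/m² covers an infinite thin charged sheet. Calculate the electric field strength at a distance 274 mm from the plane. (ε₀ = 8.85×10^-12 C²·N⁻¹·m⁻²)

By planar symmetry E is perpendicular to the sheet and uniform; use a Gaussian pillbox with flat faces of area A on each side of the sheet.
Flux Φ = 2EA and Q_enc = σA, so 2EA = σA/ε₀ ⇒ E = |σ|/(2ε₀), independent of distance.
E = |σ|/(2ε₀) = (8.88×10^-9)/(2·8.85×10^-12) = 502 N/C.

|E| = 502 V/m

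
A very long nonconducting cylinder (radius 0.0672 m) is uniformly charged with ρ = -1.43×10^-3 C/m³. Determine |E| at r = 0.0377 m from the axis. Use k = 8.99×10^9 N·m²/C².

|E| ≈ 3.05e6 N/C

Coaxial Gaussian cylinder, radius r = 0.0377 m, length L (r < R).
Charge inside radius r per length L is ρ·πr²·L, so λ_enc = ρπr² = -6.385×10^-6 C/m.
Since E is radial and uniform over the curved surface, Φ = E·2πrL = Q_enc/ε₀ = λ_enc L/ε₀.
E = 2k|λ_enc|/r = 2(8.99×10^9)(6.385e-6)/(0.0377) = 3.05×10^6 N/C.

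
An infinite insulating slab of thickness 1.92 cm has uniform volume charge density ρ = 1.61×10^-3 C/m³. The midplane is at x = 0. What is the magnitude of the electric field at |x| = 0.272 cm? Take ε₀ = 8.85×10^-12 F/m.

By symmetry E is perpendicular to the slab. A Gaussian pillbox from −0.272 cm to +0.272 cm (face area A) lies entirely within the slab.
Q_enc = ρ·(2x)·A and flux = 2EA, so 2EA = 2ρxA/ε₀ ⇒ E = |ρ|x/ε₀.
E = (1.61e-3)(0.00272)/(8.85×10^-12) = 4.95×10^5 N/C.

|E| ≈ 4.95×10^5 V/m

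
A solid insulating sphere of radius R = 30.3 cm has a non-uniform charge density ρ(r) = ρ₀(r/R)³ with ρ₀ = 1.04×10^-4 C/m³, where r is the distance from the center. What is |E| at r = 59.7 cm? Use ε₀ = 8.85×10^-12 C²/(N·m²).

By spherical symmetry E is radial; choose a Gaussian sphere of radius r = 59.7 cm (r > R, all charge enclosed).
Q_enc = 4π ∫₀^R ρ₀(r'/R)^3 r'² dr' = 4πρ₀R³/6 = 6.059×10^-6 C.
Since E is radial and uniform over the Gaussian sphere, Φ = E·4πr² = Q_enc/ε₀.
E = |Q_enc|/(4πε₀r²) = (6.059e-6)/(4π·8.85×10^-12·(0.597)²) = 1.53×10^5 N/C.

|E| = 1.53×10^5 V/m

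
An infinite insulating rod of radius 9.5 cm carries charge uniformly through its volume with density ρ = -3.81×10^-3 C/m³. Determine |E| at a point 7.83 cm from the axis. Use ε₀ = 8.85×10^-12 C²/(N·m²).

|E| = 1.69×10^7 N/C

Coaxial Gaussian cylinder, radius r = 7.83 cm, length L (r < R).
Enclosed charge per unit length: λ_enc = ρ·πr² = (-3.81×10^-3)π(0.0783)² = -7.338e-5 C/m.
Gauss's law: E·2πrL = λ_enc L/ε₀.
E = |λ_enc|/(2πε₀r) = (7.338×10^-5)/(2π·8.85×10^-12·0.0783) = 1.69×10^7 N/C.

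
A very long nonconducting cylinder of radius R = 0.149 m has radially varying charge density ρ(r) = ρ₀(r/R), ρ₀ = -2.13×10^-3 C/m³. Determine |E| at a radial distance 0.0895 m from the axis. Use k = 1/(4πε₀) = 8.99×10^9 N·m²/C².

Coaxial Gaussian cylinder, radius r = 0.0895 m, length L (r < R).
λ_enc = ∫₀^r ρ(r')·2πr' dr' = (2πρ₀/R)·r^3/3 = -2.146e-5 C/m.
Applying ∮E·dA = Q_enc/ε₀ with the end caps contributing no flux:
E = 2k|λ_enc|/r = 2(8.99×10^9)(2.146×10^-5)/(0.0895) = 4.31×10^6 N/C.

E ≈ 4.31e6 N/C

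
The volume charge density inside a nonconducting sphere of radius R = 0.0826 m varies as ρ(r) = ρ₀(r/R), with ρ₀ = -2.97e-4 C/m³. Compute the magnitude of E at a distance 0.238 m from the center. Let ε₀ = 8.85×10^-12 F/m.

Take a concentric spherical Gaussian surface of radius r = 0.238 m (r > R, all charge enclosed).
Q_enc = 4π ∫₀^R ρ₀(r'/R)^1 r'² dr' = 4πρ₀R³/4 = -5.258e-7 C.
Gauss's law: E·4πr² = Q_enc/ε₀.
E = |Q_enc|/(4πε₀r²) = (5.258×10^-7)/(4π·8.85×10^-12·(0.238)²) = 8.35×10^4 N/C.

8.35×10^4 V/m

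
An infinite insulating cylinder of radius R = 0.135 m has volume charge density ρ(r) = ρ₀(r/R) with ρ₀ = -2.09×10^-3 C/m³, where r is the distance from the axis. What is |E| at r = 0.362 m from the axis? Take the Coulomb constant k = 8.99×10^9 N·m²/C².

Coaxial Gaussian cylinder, radius r = 0.362 m, length L (r > R, full charge per length enclosed).
λ_enc = 2π ∫₀^R ρ₀(r'/R)^1 r' dr' = 2πρ₀R²/3 = -7.978e-5 C/m.
Applying ∮E·dA = Q_enc/ε₀ with the end caps contributing no flux:
E = 2k|λ_enc|/r = 2(8.99×10^9)(7.978e-5)/(0.362) = 3.96e6 N/C.

E ≈ 3.96×10^6 N/C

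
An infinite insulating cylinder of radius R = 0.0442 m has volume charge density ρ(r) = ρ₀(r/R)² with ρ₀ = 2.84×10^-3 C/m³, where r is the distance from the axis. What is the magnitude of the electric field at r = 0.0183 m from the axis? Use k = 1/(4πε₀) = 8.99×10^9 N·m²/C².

2.52e5 N/C

Take a coaxial cylindrical Gaussian surface of radius r = 0.0183 m and length L (r < R).
Integrating ρ over the cross-section to radius r: λ_enc = (2πρ₀/R²) ∫₀^r r'^3 dr' = 2πρ₀ r^4/(4·R²) = 2.561e-7 C/m.
Since E is radial and uniform over the curved surface, Φ = E·2πrL = Q_enc/ε₀ = λ_enc L/ε₀.
E = 2k|λ_enc|/r = 2(8.99×10^9)(2.561×10^-7)/(0.0183) = 2.52e5 N/C.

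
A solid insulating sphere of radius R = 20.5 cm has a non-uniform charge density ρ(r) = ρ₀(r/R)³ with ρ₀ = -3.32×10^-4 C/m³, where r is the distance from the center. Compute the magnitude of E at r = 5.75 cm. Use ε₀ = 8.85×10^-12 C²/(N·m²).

|E| = 7.93e3 N/C

Symmetry ⇒ E = E(r) r̂. Gaussian sphere of radius r = 5.75 cm (r < R).
Q_enc = ∫₀^r ρ(r')·4πr'² dr' = (4πρ₀/R³) ∫₀^r r'^5 dr' = 4πρ₀ r^6/(6·R³) = -2.917×10^-9 C.
By Gauss's law, ∮E·dA = E·4πr² = Q_enc/ε₀.
E = |Q_enc|/(4πε₀r²) = (2.917×10^-9)/(4π·8.85×10^-12·(0.0575)²) = 7.93e3 N/C.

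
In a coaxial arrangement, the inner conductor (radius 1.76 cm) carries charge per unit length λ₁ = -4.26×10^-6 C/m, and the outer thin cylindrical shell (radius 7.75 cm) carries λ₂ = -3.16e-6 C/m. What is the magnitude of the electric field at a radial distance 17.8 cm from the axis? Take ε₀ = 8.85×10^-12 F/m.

|E| ≈ 7.50×10^5 V/m

Choose a coaxial cylinder of radius r = 17.8 cm (arbitrary length L) as the Gaussian surface (r > 7.75 cm, enclosing both).
λ_enc = λ₁ + λ₂ = (-4.26e-6) + (-3.16×10^-6) = -7.42×10^-6 C/m.
By Gauss's law (flux through the curved wall only), E·2πrL = λ_enc L/ε₀.
E = |λ_enc|/(2πε₀r) = (7.42e-6)/(2π·8.85×10^-12·0.178) = 7.50×10^5 N/C.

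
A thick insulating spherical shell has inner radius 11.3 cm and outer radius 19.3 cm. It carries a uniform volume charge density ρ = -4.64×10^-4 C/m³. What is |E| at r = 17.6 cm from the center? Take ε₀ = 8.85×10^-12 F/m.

2.26×10^6 V/m

Symmetry ⇒ E = E(r) r̂. Gaussian sphere of radius r = 17.6 cm (within the shell material, 11.3 cm < r < 19.3 cm).
Only the shell between 11.3 cm and r is enclosed: Q_enc = ρ·(4π/3)(r³ − a³) = (-4.64×10^-4)·(4π/3)·((0.176)³ − (0.113)³) = -7.792×10^-6 C.
Since E is radial and uniform over the Gaussian sphere, Φ = E·4πr² = Q_enc/ε₀.
E = |Q_enc|/(4πε₀r²) = (7.792×10^-6)/(4π·8.85×10^-12·(0.176)²) = 2.26×10^6 N/C.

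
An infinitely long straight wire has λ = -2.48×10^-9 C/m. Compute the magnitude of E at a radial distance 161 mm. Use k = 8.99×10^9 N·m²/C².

Choose a coaxial cylinder of radius r = 161 mm (arbitrary length L) as the Gaussian surface.
Q_enc = λL, so λ_enc = -2.48×10^-9 C/m.
Applying ∮E·dA = Q_enc/ε₀ with the end caps contributing no flux:
E = 2k|λ_enc|/r = 2(8.99×10^9)(2.48×10^-9)/(0.161) = 277 N/C.

277 N/C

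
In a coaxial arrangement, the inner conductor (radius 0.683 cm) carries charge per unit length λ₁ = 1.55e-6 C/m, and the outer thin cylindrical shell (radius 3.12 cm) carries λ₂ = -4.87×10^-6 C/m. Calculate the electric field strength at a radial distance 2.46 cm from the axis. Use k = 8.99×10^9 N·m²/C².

1.13e6 N/C

By cylindrical symmetry E is radial; use a coaxial Gaussian cylinder of radius 2.46 cm and length L (between the conductors, 0.683 cm < r < 3.12 cm).
The shell at 3.12 cm lies outside the Gaussian surface, so λ_enc = λ₁ = 1.55e-6 C/m.
By Gauss's law (flux through the curved wall only), E·2πrL = λ_enc L/ε₀.
E = 2k|λ_enc|/r = 2(8.99×10^9)(1.55e-6)/(0.0246) = 1.13×10^6 N/C.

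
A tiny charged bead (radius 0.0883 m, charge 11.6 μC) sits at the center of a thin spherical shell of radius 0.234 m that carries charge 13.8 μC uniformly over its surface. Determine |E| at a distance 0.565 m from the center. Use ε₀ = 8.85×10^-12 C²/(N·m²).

|E| = 7.15×10^5 N/C

By spherical symmetry E is radial; choose a Gaussian sphere of radius r = 0.565 m (r > 0.234 m, enclosing both).
Q_enc = (11.6 μC) + (13.8 μC) = 2.54×10^-5 C.
Gauss's law: E·4πr² = Q_enc/ε₀.
E = |Q_enc|/(4πε₀r²) = (2.54e-5)/(4π·8.85×10^-12·(0.565)²) = 7.15×10^5 N/C.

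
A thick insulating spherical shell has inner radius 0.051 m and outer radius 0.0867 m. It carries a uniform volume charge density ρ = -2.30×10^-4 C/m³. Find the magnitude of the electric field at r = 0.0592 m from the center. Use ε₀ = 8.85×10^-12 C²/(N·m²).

|E| ≈ 1.85e5 V/m

Symmetry ⇒ E = E(r) r̂. Gaussian sphere of radius r = 0.0592 m (within the shell material, 0.051 m < r < 0.0867 m).
Enclosed charge is the volume from a to r: Q_enc = (4π/3)ρ(r³ − a³) = -7.209e-8 C.
Gauss's law: E·4πr² = Q_enc/ε₀.
E = |Q_enc|/(4πε₀r²) = (7.209e-8)/(4π·8.85×10^-12·(0.0592)²) = 1.85×10^5 N/C.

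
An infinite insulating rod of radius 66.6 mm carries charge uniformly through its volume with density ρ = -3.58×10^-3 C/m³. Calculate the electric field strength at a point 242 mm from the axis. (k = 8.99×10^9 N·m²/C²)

|E| = 3.71e6 V/m

Coaxial Gaussian cylinder, radius r = 242 mm, length L (r > 66.6 mm, full cross-section enclosed).
λ_enc = ρ·πR² = (-3.58e-3)π(0.0666)² = -4.989×10^-5 C/m.
Since E is radial and uniform over the curved surface, Φ = E·2πrL = Q_enc/ε₀ = λ_enc L/ε₀.
E = 2k|λ_enc|/r = 2(8.99×10^9)(4.989e-5)/(0.242) = 3.71×10^6 N/C.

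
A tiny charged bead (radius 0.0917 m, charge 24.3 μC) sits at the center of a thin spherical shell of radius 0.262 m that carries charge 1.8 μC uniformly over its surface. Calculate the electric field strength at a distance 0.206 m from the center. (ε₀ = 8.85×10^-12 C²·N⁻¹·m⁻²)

E = 5.15e6 N/C

Take a concentric spherical Gaussian surface of radius r = 0.206 m (between the bodies, 0.0917 m < r < 0.262 m).
The shell at 0.262 m lies outside the Gaussian surface, so Q_enc = 24.3 μC = 2.43e-5 C.
Since E is radial and uniform over the Gaussian sphere, Φ = E·4πr² = Q_enc/ε₀.
E = |Q_enc|/(4πε₀r²) = (2.43×10^-5)/(4π·8.85×10^-12·(0.206)²) = 5.15e6 N/C.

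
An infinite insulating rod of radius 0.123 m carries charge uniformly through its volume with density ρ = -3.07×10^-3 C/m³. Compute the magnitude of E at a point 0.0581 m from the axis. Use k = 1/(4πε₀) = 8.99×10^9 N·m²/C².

|E| = 1.01e7 N/C

Take a coaxial cylindrical Gaussian surface of radius r = 0.0581 m and length L (r < R).
Enclosed charge per unit length: λ_enc = ρ·πr² = (-3.07×10^-3)π(0.0581)² = -3.256e-5 C/m.
Gauss's law: E·2πrL = λ_enc L/ε₀.
E = 2k|λ_enc|/r = 2(8.99×10^9)(3.256e-5)/(0.0581) = 1.01×10^7 N/C.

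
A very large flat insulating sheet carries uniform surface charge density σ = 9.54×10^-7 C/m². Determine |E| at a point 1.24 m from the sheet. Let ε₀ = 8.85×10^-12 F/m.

Choose a cylindrical pillbox piercing the sheet, end faces (area A) parallel to it.
Only the two end caps contribute flux: Φ = 2EA. With Q_enc = σA, Gauss's law gives E = |σ|/(2ε₀).
E = |σ|/(2ε₀) = (9.54×10^-7)/(2·8.85×10^-12) = 5.39e4 N/C.

|E| ≈ 5.39×10^4 N/C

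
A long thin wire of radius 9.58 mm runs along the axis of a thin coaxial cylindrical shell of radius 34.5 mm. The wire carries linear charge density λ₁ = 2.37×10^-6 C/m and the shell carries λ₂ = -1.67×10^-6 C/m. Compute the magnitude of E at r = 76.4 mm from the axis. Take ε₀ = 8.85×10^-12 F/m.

Take a coaxial cylindrical Gaussian surface of radius r = 76.4 mm and length L (r > 34.5 mm, enclosing both).
λ_enc = λ₁ + λ₂ = (2.37×10^-6) + (-1.67×10^-6) = 7.00×10^-7 C/m.
Since E is radial and uniform over the curved surface, Φ = E·2πrL = Q_enc/ε₀ = λ_enc L/ε₀.
E = |λ_enc|/(2πε₀r) = (7.00×10^-7)/(2π·8.85×10^-12·0.0764) = 1.65e5 N/C.

1.65×10^5 V/m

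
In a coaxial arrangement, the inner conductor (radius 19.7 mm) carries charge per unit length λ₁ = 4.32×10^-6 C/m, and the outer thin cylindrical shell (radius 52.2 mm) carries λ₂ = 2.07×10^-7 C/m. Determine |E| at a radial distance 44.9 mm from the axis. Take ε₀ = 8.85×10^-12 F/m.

1.73e6 N/C

By cylindrical symmetry E is radial; use a coaxial Gaussian cylinder of radius 44.9 mm and length L (between the conductors, 19.7 mm < r < 52.2 mm).
Only the inner wire is enclosed; the outer shell contributes nothing inside itself. λ_enc = λ₁ = 4.32×10^-6 C/m.
Applying ∮E·dA = Q_enc/ε₀ with the end caps contributing no flux:
E = |λ_enc|/(2πε₀r) = (4.32e-6)/(2π·8.85×10^-12·0.0449) = 1.73×10^6 N/C.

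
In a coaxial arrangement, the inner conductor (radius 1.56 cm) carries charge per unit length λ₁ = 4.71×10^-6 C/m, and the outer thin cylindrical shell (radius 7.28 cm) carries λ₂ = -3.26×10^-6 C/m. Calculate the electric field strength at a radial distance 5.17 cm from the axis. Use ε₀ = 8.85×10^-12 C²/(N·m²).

E = 1.64×10^6 N/C

Coaxial Gaussian cylinder, radius r = 5.17 cm, length L (between the conductors, 1.56 cm < r < 7.28 cm).
The shell at 7.28 cm lies outside the Gaussian surface, so λ_enc = λ₁ = 4.71×10^-6 C/m.
Since E is radial and uniform over the curved surface, Φ = E·2πrL = Q_enc/ε₀ = λ_enc L/ε₀.
E = |λ_enc|/(2πε₀r) = (4.71×10^-6)/(2π·8.85×10^-12·0.0517) = 1.64e6 N/C.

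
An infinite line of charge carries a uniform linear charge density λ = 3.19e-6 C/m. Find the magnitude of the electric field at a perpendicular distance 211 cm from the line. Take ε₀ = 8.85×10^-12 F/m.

|E| = 2.72e4 N/C

Take a coaxial cylindrical Gaussian surface of radius r = 211 cm and length L.
Q_enc = λL, so λ_enc = 3.19×10^-6 C/m.
Applying ∮E·dA = Q_enc/ε₀ with the end caps contributing no flux:
E = |λ_enc|/(2πε₀r) = (3.19e-6)/(2π·8.85×10^-12·2.11) = 2.72×10^4 N/C.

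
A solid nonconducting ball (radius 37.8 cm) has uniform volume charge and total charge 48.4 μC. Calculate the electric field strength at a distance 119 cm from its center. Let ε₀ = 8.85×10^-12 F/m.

Take a concentric spherical Gaussian surface of radius r = 119 cm (r > R, so the entire charge is enclosed).
Q_enc = 48.4 μC = 4.84e-5 C.
Gauss's law: E·4πr² = Q_enc/ε₀.
E = |Q_enc|/(4πε₀r²) = (4.84e-5)/(4π·8.85×10^-12·(1.19)²) = 3.07×10^5 N/C.

E ≈ 3.07×10^5 N/C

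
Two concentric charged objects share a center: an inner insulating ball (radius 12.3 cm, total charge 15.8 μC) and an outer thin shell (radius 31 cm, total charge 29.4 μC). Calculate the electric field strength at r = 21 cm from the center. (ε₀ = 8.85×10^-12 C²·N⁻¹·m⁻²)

|E| ≈ 3.22e6 N/C

Take a concentric spherical Gaussian surface of radius r = 21 cm (between the bodies, 12.3 cm < r < 31 cm).
Only the inner charge is enclosed; the outer shell contributes nothing inside itself. Q_enc = 15.8 μC = 1.58×10^-5 C.
By Gauss's law, ∮E·dA = E·4πr² = Q_enc/ε₀.
E = |Q_enc|/(4πε₀r²) = (1.58e-5)/(4π·8.85×10^-12·(0.21)²) = 3.22×10^6 N/C.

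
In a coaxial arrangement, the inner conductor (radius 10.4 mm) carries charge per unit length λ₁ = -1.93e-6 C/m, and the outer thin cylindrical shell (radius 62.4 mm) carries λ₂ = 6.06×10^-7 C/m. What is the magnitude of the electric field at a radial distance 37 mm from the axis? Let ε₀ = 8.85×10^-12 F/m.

Choose a coaxial cylinder of radius r = 37 mm (arbitrary length L) as the Gaussian surface (between the conductors, 10.4 mm < r < 62.4 mm).
The shell at 62.4 mm lies outside the Gaussian surface, so λ_enc = λ₁ = -1.93×10^-6 C/m.
By Gauss's law (flux through the curved wall only), E·2πrL = λ_enc L/ε₀.
E = |λ_enc|/(2πε₀r) = (1.93e-6)/(2π·8.85×10^-12·0.037) = 9.38×10^5 N/C.

|E| ≈ 9.38e5 N/C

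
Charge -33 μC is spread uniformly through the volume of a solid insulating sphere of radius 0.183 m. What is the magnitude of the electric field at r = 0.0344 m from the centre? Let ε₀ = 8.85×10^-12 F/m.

By spherical symmetry E is radial; choose a Gaussian sphere of radius r = 0.0344 m (r < R).
Only the charge within r is enclosed: Q_enc = Q·(r/R)³ = (-33 μC)·(0.0344 m/0.183 m)³ = -2.192×10^-7 C.
Since E is radial and uniform over the Gaussian sphere, Φ = E·4πr² = Q_enc/ε₀.
E = |Q_enc|/(4πε₀r²) = (2.192e-7)/(4π·8.85×10^-12·(0.0344)²) = 1.67×10^6 N/C.

|E| ≈ 1.67e6 V/m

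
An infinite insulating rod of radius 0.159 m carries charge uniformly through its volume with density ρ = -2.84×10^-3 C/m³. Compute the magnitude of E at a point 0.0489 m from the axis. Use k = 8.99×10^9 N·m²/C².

Coaxial Gaussian cylinder, radius r = 0.0489 m, length L (r < R).
Charge inside radius r per length L is ρ·πr²·L, so λ_enc = ρπr² = -2.133×10^-5 C/m.
Applying ∮E·dA = Q_enc/ε₀ with the end caps contributing no flux:
E = 2k|λ_enc|/r = 2(8.99×10^9)(2.133×10^-5)/(0.0489) = 7.84×10^6 N/C.

|E| = 7.84×10^6 V/m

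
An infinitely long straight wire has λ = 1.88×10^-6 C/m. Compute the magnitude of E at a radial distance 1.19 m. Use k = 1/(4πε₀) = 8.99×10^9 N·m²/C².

|E| ≈ 2.84×10^4 V/m

Coaxial Gaussian cylinder, radius r = 1.19 m, length L.
Q_enc = λL, so λ_enc = 1.88×10^-6 C/m.
Applying ∮E·dA = Q_enc/ε₀ with the end caps contributing no flux:
E = 2k|λ_enc|/r = 2(8.99×10^9)(1.88×10^-6)/(1.19) = 2.84×10^4 N/C.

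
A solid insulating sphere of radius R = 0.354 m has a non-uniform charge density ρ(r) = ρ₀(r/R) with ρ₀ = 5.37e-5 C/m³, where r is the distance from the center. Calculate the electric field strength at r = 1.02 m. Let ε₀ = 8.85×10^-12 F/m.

|E| ≈ 6.47×10^4 V/m

Symmetry ⇒ E = E(r) r̂. Gaussian sphere of radius r = 1.02 m (r > R, all charge enclosed).
Q_enc = 4π ∫₀^R ρ₀(r'/R)^1 r'² dr' = 4πρ₀R³/4 = 7.484e-6 C.
Applying ∮E·dA = Q_enc/ε₀ with Φ = E(4πr²):
E = |Q_enc|/(4πε₀r²) = (7.484×10^-6)/(4π·8.85×10^-12·(1.02)²) = 6.47e4 N/C.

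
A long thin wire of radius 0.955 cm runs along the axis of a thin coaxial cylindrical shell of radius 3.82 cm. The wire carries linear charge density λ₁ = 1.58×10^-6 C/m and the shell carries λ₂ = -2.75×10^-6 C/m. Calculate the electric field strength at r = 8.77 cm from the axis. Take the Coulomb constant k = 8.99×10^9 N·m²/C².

E ≈ 2.40×10^5 N/C

Take a coaxial cylindrical Gaussian surface of radius r = 8.77 cm and length L (r > 3.82 cm, enclosing both).
λ_enc = λ₁ + λ₂ = (1.58e-6) + (-2.75×10^-6) = -1.17×10^-6 C/m.
Since E is radial and uniform over the curved surface, Φ = E·2πrL = Q_enc/ε₀ = λ_enc L/ε₀.
E = 2k|λ_enc|/r = 2(8.99×10^9)(1.17×10^-6)/(0.0877) = 2.40×10^5 N/C.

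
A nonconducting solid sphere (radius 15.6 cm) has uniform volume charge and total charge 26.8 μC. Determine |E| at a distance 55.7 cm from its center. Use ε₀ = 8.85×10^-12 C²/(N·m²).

|E| = 7.77×10^5 N/C

Use a concentric Gaussian sphere at r = 55.7 cm (r > R, so the entire charge is enclosed).
Q_enc = 26.8 μC = 2.68e-5 C.
By Gauss's law, ∮E·dA = E·4πr² = Q_enc/ε₀.
E = |Q_enc|/(4πε₀r²) = (2.68×10^-5)/(4π·8.85×10^-12·(0.557)²) = 7.77e5 N/C.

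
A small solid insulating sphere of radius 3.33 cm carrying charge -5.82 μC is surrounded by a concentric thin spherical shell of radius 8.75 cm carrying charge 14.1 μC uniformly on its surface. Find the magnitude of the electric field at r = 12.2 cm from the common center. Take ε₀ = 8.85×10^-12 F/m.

By spherical symmetry E is radial; choose a Gaussian sphere of radius r = 12.2 cm (r > 8.75 cm, enclosing both).
Q_enc = (-5.82 μC) + (14.1 μC) = 8.28e-6 C.
Applying ∮E·dA = Q_enc/ε₀ with Φ = E(4πr²):
E = |Q_enc|/(4πε₀r²) = (8.28e-6)/(4π·8.85×10^-12·(0.122)²) = 5.00×10^6 N/C.

|E| ≈ 5.00e6 N/C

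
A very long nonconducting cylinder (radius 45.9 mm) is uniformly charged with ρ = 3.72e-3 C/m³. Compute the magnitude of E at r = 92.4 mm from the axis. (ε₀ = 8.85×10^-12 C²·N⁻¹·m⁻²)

Coaxial Gaussian cylinder, radius r = 92.4 mm, length L (r > 45.9 mm, full cross-section enclosed).
λ_enc = ρ·πR² = (3.72e-3)π(0.0459)² = 2.462×10^-5 C/m.
Gauss's law: E·2πrL = λ_enc L/ε₀.
E = |λ_enc|/(2πε₀r) = (2.462×10^-5)/(2π·8.85×10^-12·0.0924) = 4.79×10^6 N/C.

|E| ≈ 4.79×10^6 V/m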